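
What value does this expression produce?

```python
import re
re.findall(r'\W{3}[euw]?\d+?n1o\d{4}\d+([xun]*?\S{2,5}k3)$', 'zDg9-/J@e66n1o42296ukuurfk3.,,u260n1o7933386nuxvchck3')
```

The pattern matches exactly 3 of a non-word character, then optionally one of [euw]; then one or more of a digit (lazy), then the literal 'n1o'; then exactly 4 of a digit, then one or more of a digit; then zero or more of one of [xun] (lazy), then 2 to 5 of a non-whitespace character, then the literal 'k3' (captured); then anchored at the end.
One capturing group, so `findall` returns just the captured substring from the one match — 1 in all.

['nuxvchck3']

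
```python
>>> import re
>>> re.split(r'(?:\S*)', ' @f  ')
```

['', ' ', '', ' ', ' ', '']

Splitting on the pattern gives 6 pieces.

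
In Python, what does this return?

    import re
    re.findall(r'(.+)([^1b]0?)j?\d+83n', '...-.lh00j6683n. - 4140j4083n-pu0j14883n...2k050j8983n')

This matches one or more of any character (captured); then any character except [1b], then optionally a literal '0' (captured); then optionally the literal 'j', then one or more of a digit, then the literal '83n'.
Scanning left to right: at [0:54] match '...-.lh00j6683n. - 4140j4083n-pu0j14883n...2k050j8983n', groups = ('...-.lh00j6683n. - 4140j4083n-pu0j14883n...2k050j', '8').
2 groups means the one result is a tuple of 2 captured strings — 1 here.

[('...-.lh00j6683n. - 4140j4083n-pu0j14883n...2k050j', '8')]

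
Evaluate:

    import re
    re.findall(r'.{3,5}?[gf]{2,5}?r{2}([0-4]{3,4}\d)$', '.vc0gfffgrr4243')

['4243']

This matches 3 to 5 of any character (lazy), then 2 to 5 of one of [gf] (lazy), then exactly 2 of the literal 'r'; then 3 to 4 of a character in [0-4], then a digit (captured); then anchored at the end.
Walking the string: at [0:15] match '.vc0gfffgrr4243', group 1 = '4243'.
`findall` collects group 1 from the one match (1 total).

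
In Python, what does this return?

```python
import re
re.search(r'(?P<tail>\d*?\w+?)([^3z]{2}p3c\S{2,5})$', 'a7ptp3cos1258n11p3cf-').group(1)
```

'a7ptp3cos1258n'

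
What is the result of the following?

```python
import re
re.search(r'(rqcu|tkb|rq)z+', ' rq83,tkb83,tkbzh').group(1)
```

`search` walks the string left to right and returns the first match it finds.
The match spans [12:16] → 'tkbz'.
Captured: group 1 = 'tkb'.

'tkb'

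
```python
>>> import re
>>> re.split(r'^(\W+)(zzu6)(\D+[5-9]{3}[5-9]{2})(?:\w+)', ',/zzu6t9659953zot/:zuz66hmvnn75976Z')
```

The pattern matches anchored at the start of the string; then one or more of a non-word character (captured); then the literal 'zz', then the literal 'u6' (captured); then one or more of a non-digit, then exactly 3 of a character in [5-9], then exactly 2 of a character in [5-9] (captured); then one or more of a word character (non-capturing group).
Matches to split on: at [0:17] → ',/zzu6t9659953zot'.
The group in the pattern means `split` returns the separators' captures alongside the pieces.

['', ',/', 'zzu6', 't96599', '/:zuz66hmvnn75976Z']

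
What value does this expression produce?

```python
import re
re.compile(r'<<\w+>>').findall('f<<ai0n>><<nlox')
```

Walking the string: at [1:9] → '<<ai0n>>'.
`findall` yields the raw match text (1 of them) because the pattern has no groups.

['<<ai0n>>']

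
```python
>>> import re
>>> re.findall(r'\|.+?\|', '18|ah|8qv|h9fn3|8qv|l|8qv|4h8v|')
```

A `+?`/`*?`/`{m,n}?` starts at its minimum and grows only as far as needed for what follows to match.
With no groups in the pattern, `findall` gives back each whole match — 4 here.

['|ah|', '|h9fn3|', '|l|', '|4h8v|']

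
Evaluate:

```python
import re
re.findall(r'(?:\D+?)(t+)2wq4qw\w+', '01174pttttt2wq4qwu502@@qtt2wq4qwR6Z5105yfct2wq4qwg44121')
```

This matches one or more of a non-digit (lazy) (non-capturing group); then one or more of a literal 't' (captured); then the literal '2wq', then the literal '4qw', then one or more of a word character.
Scanning left to right: at [5:21] match 'pttttt2wq4qwu502', group 1 = 'ttttt'; at [21:55] match '@@qtt2wq4qwR6Z5105yfct2wq4qwg44121', group 1 = 'tt'.
Because there's exactly one group, `findall` drops the full match and keeps group 1 from each hit.

['ttttt', 'tt']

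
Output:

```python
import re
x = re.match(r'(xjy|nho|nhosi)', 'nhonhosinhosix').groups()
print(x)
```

('nho',)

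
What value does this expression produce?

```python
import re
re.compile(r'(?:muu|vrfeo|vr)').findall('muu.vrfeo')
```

['muu', 'vrfeo']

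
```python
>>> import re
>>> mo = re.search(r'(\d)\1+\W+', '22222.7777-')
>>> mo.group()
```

'22222.'

After group 1 captures some text, `\1` only succeeds where that same text appears again.
The match spans [0:6] → '22222.'.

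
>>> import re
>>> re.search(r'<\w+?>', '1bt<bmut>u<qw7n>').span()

The match spans [3:9] → '<bmut>'.

(3, 9)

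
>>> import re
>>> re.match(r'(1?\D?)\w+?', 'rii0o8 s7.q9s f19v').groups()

('r',)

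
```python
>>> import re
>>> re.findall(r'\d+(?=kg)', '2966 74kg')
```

['74']

The lookaround is zero-width — it requires the adjacent text to match without consuming it, so the asserted text isn't part of the match.
No capturing groups, so `findall` returns the 1 full match string.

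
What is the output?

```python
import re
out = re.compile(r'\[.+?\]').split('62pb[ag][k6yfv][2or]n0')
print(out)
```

['62pb', '', '', 'n0']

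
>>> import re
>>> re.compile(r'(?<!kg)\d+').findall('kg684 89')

['84', '89']

The negative lookaround is zero-width — it rules out positions where the adjacent text would match, without consuming anything.
With no groups in the pattern, `findall` gives back each whole match — 2 here.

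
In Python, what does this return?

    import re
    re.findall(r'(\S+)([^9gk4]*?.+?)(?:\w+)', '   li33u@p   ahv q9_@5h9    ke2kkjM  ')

The pattern matches one or more of a non-whitespace character (captured); then zero or more of any character except [9gk4] (lazy), then one or more of any character (lazy) (captured); then one or more of a word character (non-capturing group).
With the lazy modifier that quantifier settles for the fewest repetitions that let the rest of the pattern succeed (the atoms after it are unaffected and can still be greedy).
Scanning left to right: at [3:16] match 'li33u@p   ahv', groups = ('li33u@p', '   '); at [17:35] match 'q9_@5h9    ke2kkjM', groups = ('q9_@5h9', '    ').
2 groups means each result is a tuple of 2 captured strings — 2 here.

[('li33u@p', '   '), ('q9_@5h9', '    ')]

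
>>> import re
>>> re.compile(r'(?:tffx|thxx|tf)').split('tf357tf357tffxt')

['', '357', '357', 't']

Alternation tries branches left to right and keeps the first one that lets the overall match succeed at that position.
Matches to split on: at [0:2] → 'tf'; at [5:7] → 'tf'; at [10:14] → 'tffx'.
The string is cut at each match, leaving 4 pieces.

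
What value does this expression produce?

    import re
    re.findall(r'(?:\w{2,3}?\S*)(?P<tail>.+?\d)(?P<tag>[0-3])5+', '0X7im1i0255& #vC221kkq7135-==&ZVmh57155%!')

2 groups means each result is a tuple of 2 captured strings — 2 here.

[(' #vC221kkq71', '3'), ('57', '1')]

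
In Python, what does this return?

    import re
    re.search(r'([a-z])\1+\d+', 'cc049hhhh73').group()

'cc049'

After group 1 captures some text, `\1` only succeeds where that same text appears again.
Unlike `match`, `search` isn't anchored — it looks for the pattern anywhere in the string.
The match spans [0:5] → 'cc049'.
Captured: group 1 = 'c'.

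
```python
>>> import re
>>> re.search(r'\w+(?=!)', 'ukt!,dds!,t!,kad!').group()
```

The positive lookaround only admits positions where the adjacent text matches; those characters stay outside the span.
The match spans [0:3] → 'ukt'.

'ukt'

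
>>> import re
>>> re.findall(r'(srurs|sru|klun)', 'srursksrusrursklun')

Alternation tries branches left to right and keeps the first one that lets the overall match succeed at that position.
`findall` collects group 1 from each match (4 total).

['srurs', 'sru', 'srurs', 'klun']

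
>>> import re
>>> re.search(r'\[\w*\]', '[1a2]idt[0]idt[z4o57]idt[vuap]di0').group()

`re.search` scans for the first position where the pattern succeeds.
The match spans [0:5] → '[1a2]'.

'[1a2]'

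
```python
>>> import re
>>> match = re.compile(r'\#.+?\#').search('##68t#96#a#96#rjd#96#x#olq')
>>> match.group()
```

'##68t#'

Because the quantifier is non-greedy, it stops expanding at the earliest point where the rest of the pattern can succeed.
`re.search` tries every starting position until one works.
The match spans [0:6] → '##68t#'.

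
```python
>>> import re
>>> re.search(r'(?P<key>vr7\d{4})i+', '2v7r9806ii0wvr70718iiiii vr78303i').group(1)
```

'vr70718'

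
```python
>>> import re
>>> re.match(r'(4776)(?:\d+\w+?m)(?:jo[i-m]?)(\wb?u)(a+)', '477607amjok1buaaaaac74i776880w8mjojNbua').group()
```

'477607amjok1buaaaaa'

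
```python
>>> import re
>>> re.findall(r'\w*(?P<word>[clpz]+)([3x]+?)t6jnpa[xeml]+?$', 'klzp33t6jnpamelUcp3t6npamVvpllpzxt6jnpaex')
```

[('z', 'x')]

Multiple groups make `findall` return tuples — one 2-tuple for the one match.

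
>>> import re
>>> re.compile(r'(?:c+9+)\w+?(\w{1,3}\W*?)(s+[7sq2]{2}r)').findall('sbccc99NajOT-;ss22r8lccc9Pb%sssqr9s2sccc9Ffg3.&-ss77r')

[('jOT-;', 'ss22r'), ('b%', 'sssqr'), ('fg3.&-', 'ss77r')]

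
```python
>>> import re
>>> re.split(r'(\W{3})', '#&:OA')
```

['', '#&:', 'OA']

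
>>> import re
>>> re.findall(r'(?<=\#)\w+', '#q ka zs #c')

['q', 'c']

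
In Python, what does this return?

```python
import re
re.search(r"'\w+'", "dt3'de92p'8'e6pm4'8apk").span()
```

`re.search` tries every starting position until one works.
The match spans [3:10] → "'de92p'".

(3, 10)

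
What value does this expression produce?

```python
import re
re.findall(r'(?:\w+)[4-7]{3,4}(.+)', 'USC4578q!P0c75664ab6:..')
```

This matches one or more of a word character (non-capturing group); then 3 to 4 of a character in [4-7]; then one or more of any character (captured).
Matches: at [0:23] match 'USC4578q!P0c75664ab6:..', group 1 = '8q!P0c75664ab6:..'.
Because there's exactly one group, `findall` drops the full match and keeps group 1 from the one hit.

['8q!P0c75664ab6:..']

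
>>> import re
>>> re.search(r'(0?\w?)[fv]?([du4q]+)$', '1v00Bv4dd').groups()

('0B', '4dd')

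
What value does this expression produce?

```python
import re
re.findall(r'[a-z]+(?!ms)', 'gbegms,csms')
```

['gbegms', 'csms']

Because the assertion is negative and zero-width, positions next to the forbidden text are skipped.
With no groups in the pattern, `findall` gives back each whole match — 2 here.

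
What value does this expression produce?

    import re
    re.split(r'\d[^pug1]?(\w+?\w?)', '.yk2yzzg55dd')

A non-greedy quantifier consumes as few characters as it can — just enough that the remainder of the pattern still matches from where it stops; whatever follows it matches normally.
The group in the pattern means `split` returns the separators' captures alongside the pieces.

['.yk', 'zz', 'g', 'dd', '']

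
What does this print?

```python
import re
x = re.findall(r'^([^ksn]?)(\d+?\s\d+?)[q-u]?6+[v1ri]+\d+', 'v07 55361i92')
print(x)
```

[('v', '07 553')]

This matches anchored at the start of the string; then optionally any character except [ksn] (captured); then one or more of a digit (lazy), then whitespace, then one or more of a digit (lazy) (captured); then optionally a character in [q-u], then one or more of the literal '6'; then one or more of one of [v1ri]; then one or more of a digit.
Walking the string: at [0:12] match 'v07 55361i92', groups = ('v', '07 553').
2 groups means the one result is a tuple of 2 captured strings — 1 here.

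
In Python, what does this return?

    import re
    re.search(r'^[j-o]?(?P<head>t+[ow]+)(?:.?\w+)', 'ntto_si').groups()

('tto',)

The pattern matches anchored at the start of the string; then optionally a character in [j-o]; then one or more of a literal 't', then one or more of one of [ow] (captured as 'head'); then optionally any character, then one or more of a word character (non-capturing group).
`re.search` tries every starting position until one works.
The match spans [0:7] → 'ntto_si'.
Captured: group 1 = 'tto'.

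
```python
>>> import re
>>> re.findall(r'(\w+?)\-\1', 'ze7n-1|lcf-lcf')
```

['lcf']

A backreference is literal: `\1` must see the identical characters the first group matched.
Scanning left to right: at [7:14] match 'lcf-lcf', group 1 = 'lcf'.
With a single group, `findall` returns only what that group captured — 1 item.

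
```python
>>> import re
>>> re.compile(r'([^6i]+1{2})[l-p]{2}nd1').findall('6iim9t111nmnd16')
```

['m9t111']

Pattern: one or more of any character except [6i], then exactly 2 of the literal '1' (captured); then exactly 2 of a character in [l-p], then the literal 'nd1'.
Walking the string: at [3:14] match 'm9t111nmnd1', group 1 = 'm9t111'.
One capturing group, so `findall` returns just the captured substring from the one match — 1 in all.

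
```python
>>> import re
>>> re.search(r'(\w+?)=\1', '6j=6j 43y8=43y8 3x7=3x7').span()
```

(0, 5)

`\1` is not a pattern — it's the concrete string captured by group 1, re-applied verbatim.
Unlike `match`, `search` isn't anchored — it looks for the pattern anywhere in the string.
The match spans [0:5] → '6j=6j'.
Captured: group 1 = '6j'.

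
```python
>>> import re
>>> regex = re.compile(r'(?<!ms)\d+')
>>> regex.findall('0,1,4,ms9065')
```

The negative lookaround is zero-width — it rules out positions where the adjacent text would match, without consuming anything.
Walking the string: at [0:1] → '0'; at [2:3] → '1'; at [4:5] → '4'; at [9:12] → '065'.
Since nothing is captured, `findall` lists the 4 matched substrings directly.

['0', '1', '4', '065']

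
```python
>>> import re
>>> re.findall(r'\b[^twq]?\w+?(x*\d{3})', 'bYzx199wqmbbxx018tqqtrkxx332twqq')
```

['x199']

A non-greedy quantifier consumes as few characters as it can — just enough that the remainder of the pattern still matches from where it stops; whatever follows it matches normally.
With a single group, `findall` returns only what that group captured — 1 item.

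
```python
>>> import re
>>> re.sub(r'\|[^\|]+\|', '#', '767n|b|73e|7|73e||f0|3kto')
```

'767n#73e#73e|#3kto'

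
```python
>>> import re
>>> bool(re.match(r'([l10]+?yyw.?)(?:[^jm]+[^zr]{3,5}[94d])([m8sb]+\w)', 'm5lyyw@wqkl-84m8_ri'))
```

False

`match` is anchored at position 0; if the pattern doesn't fit there, it returns None.
Here the pattern fails at index 0, so the call returns None, and `bool(None)` is False.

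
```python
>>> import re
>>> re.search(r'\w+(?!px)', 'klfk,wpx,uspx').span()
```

(0, 4)

`(?!…)`/`(?<!…)` only lets a position through if the neighbouring text does NOT match; no characters are consumed.
The match spans [0:4] → 'klfk'.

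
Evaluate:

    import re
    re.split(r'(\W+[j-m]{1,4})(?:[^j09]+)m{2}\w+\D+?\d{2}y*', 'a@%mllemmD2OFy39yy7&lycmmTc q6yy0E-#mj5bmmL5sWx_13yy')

The pattern matches one or more of a non-word character, then 1 to 4 of a character in [j-m] (captured); then one or more of any character except [j09] (non-capturing group); then exactly 2 of a literal 'm', then one or more of a word character, then one or more of a non-digit (lazy); then exactly 2 of a digit, then zero or more of the literal 'y'.
Matches to split on: at [1:18] → '@%mllemmD2OFy39yy'; at [34:52] → '-#mj5bmmL5sWx_13yy'.
The group in the pattern means `split` returns the separators' captures alongside the pieces.

['a', '@%mll', '7&lycmmTc q6yy0E', '-#mj', '']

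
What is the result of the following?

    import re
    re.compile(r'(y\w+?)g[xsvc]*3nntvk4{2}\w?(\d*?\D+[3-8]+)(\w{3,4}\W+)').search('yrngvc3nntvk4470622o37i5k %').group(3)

The pattern matches a literal 'y', then one or more of a word character (lazy) (captured); then the literal 'g', then zero or more of one of [xsvc], then the literal '3nn'; then the literal 'tvk', then exactly 2 of the literal '4', then optionally a word character; then zero or more of a digit (lazy), then one or more of a non-digit, then one or more of a character in [3-8] (captured); then 3 to 4 of a word character, then one or more of a non-word character (captured).
Unlike `match`, `search` isn't anchored — it looks for the pattern anywhere in the string.
The match spans [0:27] → 'yrngvc3nntvk4470622o37i5k %'.
Captured: group 1 = 'yrn', group 2 = '0622o37', group 3 = 'i5k %'.

'i5k %'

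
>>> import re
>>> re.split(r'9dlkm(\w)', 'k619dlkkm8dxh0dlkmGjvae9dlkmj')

This matches the literal '9dl', then the literal 'km'; then a word character (captured).
With a capturing group present, the delimiter's captured portion is kept in the result list.

['k619dlkkm8dxh0dlkmGjvae', 'j', '']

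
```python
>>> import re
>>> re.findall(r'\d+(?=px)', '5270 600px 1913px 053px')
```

['600', '1913', '053']

The `(?=…)`/`(?<=…)` assertion just peeks at neighbouring text; it doesn't advance the match position.
`findall` yields the raw match text (3 of them) because the pattern has no groups.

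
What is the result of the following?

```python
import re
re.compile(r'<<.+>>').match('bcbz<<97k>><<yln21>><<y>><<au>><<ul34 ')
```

`re.match` only tries the pattern at the start of the string.
Here the string doesn't start with a match, so the call returns None.

None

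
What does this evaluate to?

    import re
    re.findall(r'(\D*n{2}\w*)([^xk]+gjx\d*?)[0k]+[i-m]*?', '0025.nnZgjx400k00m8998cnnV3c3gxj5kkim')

[('.nn', 'Zgjx4')]

This matches zero or more of a non-digit, then exactly 2 of a literal 'n', then zero or more of a word character (captured); then one or more of any character except [xk], then the literal 'gjx', then zero or more of a digit (lazy) (captured); then one or more of one of [0k], then zero or more of a character in [i-m] (lazy).
A `+?`/`*?`/`{m,n}?` starts at its minimum and grows only as far as needed for what follows to match.
Scanning left to right: at [4:17] match '.nnZgjx400k00', groups = ('.nn', 'Zgjx4').
With 2 capturing groups, `findall` returns a 2-tuple per match.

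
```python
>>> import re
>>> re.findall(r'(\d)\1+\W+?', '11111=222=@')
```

After group 1 captures some text, `\1` only succeeds where that same text appears again.
One capturing group, so `findall` returns just the captured substring from each match — 2 in all.

['1', '2']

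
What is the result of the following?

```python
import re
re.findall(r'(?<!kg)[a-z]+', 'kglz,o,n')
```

['kglz', 'o', 'n']

The negative lookahead/lookbehind blocks any match where the forbidden context is present.
`findall` yields the raw match text (3 of them) because the pattern has no groups.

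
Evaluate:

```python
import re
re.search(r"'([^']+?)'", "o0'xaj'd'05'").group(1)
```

'xaj'

`re.search` scans for the first position where the pattern succeeds.
The match spans [2:7] → "'xaj'".
Captured: group 1 = 'xaj'.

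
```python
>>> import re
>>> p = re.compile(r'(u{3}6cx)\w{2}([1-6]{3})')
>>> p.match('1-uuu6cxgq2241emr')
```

`match` is anchored at position 0; if the pattern doesn't fit there, it returns None.
Here the pattern fails at index 0, so the call returns None.

None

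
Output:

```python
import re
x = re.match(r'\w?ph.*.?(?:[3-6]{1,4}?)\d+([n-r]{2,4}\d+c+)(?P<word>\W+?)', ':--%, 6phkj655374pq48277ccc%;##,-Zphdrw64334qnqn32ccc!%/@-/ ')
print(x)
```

None

`match` is anchored at position 0; if the pattern doesn't fit there, it returns None.
Here position 0 doesn't satisfy it, so the call returns None.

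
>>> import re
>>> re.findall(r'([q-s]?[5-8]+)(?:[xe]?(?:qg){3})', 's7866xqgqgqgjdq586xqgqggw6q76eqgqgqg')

This matches optionally a character in [q-s], then one or more of a character in [5-8] (captured); then optionally one of [xe], then the literal 'qg' repeated 3 times (non-capturing group).
`findall` collects group 1 from each match (2 total).

['s7866', 'q76']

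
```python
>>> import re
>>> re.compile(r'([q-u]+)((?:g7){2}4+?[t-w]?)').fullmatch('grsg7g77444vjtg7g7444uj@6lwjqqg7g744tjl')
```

None

This matches one or more of a character in [q-u] (captured); then the literal 'g7' repeated 2 times, then one or more of the literal '4' (lazy), then optionally a character in [t-w] (captured).
`fullmatch` succeeds only if the pattern covers the string from start to end.
Here the pattern can't cover the whole string, so the call returns None.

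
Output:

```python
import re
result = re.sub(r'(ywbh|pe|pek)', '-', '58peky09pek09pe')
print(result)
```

58-ky09-k09-

Alternation isn't longest-match — the leftmost alternative that fits at this position is chosen.
Each match is replaced by '-'.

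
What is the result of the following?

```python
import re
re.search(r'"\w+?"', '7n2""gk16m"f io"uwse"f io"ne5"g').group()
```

The match spans [4:11] → '"gk16m"'.

'"gk16m"'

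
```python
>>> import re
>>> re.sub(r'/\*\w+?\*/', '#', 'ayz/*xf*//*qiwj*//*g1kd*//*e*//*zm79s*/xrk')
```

'ayz#####xrk'

Matches: at [3:9] → '/*xf*/'; at [9:17] → '/*qiwj*/'; at [17:25] → '/*g1kd*/'; at [25:30] → '/*e*/'; at [30:39] → '/*zm79s*/'.
`sub` substitutes '#' at each match site.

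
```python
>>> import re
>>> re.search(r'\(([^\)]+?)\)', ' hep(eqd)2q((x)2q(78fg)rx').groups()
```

`re.search` scans for the first position where the pattern succeeds.
The match spans [4:9] → '(eqd)'.
Captured: group 1 = 'eqd'.

('eqd',)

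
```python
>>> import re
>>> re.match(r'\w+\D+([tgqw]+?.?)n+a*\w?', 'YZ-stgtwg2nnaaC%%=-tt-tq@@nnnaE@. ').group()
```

The pattern matches one or more of a word character, then one or more of a non-digit; then one or more of one of [tgqw] (lazy), then optionally any character (captured); then one or more of a literal 'n', then zero or more of a literal 'a', then optionally a word character.
`re.match` only tries the pattern at the start of the string.
The match spans [0:15] → 'YZ-stgtwg2nnaaC'.
Captured: group 1 = 'g2'.

'YZ-stgtwg2nnaaC'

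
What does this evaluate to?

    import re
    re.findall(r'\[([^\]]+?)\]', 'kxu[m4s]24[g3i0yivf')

['m4s']

Because there's exactly one group, `findall` drops the full match and keeps group 1 from the one hit.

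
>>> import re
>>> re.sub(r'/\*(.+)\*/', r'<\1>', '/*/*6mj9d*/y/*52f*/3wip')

The replacement refers to a captured group, so each match is rewritten using its own captured text.

'</*6mj9d*/y/*52f>3wip'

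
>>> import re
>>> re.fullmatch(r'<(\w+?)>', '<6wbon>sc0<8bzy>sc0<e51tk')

None

For `fullmatch`, every character of the input must be accounted for by the pattern.
Here the string isn't matched end-to-end, so the call returns None.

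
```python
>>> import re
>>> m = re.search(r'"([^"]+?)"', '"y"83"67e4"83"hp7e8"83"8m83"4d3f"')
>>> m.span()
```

(0, 3)

The match spans [0:3] → '"y"'.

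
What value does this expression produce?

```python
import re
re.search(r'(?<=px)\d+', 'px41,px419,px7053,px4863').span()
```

Lookahead/lookbehind check context without consuming it, so the matched span excludes the asserted characters.
The match spans [2:4] → '41'.

(2, 4)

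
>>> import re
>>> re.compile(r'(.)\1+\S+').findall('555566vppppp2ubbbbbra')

['5']

`\1` has to match the exact text group 1 already captured.
Because there's exactly one group, `findall` drops the full match and keeps group 1 from the one hit.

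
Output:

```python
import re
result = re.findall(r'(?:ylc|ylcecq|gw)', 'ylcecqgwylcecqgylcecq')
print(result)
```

Alternation tries branches left to right and keeps the first one that lets the overall match succeed at that position.
Scanning left to right: at [0:3] → 'ylc'; at [6:8] → 'gw'; at [8:11] → 'ylc'; at [15:18] → 'ylc'.
`findall` yields the raw match text (4 of them) because the pattern has no groups.

['ylc', 'gw', 'ylc', 'ylc']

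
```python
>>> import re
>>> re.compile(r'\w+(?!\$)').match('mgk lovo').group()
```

'mgk'

With `match`, the pattern is implicitly anchored at the beginning.
The match spans [0:3] → 'mgk'.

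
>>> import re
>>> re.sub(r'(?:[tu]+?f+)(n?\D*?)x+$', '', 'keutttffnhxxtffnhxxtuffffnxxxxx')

Each match is replaced by ''.

'ke'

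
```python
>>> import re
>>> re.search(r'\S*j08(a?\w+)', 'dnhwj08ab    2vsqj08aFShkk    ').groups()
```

Pattern: zero or more of a non-whitespace character, then the literal 'j08'; then optionally the literal 'a', then one or more of a word character (captured).
Unlike `match`, `search` isn't anchored — it looks for the pattern anywhere in the string.
The match spans [0:9] → 'dnhwj08ab'.
Captured: group 1 = 'ab'.

('ab',)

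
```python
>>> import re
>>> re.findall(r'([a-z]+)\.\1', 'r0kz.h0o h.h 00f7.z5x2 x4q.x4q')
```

['h']

The backreference `\1` re-matches whatever the first group consumed, character for character.
Because there's exactly one group, `findall` drops the full match and keeps group 1 from the one hit.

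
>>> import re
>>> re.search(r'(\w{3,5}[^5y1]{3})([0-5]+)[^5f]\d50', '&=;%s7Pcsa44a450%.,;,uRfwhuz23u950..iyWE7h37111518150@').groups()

The match spans [4:16] → 's7Pcsa44a450'.
Captured: group 1 = 's7Pcsa4', group 2 = '4'.

('s7Pcsa4', '4')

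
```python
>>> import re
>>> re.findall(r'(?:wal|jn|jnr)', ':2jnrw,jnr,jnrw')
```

Alternation tries branches left to right and keeps the first one that lets the overall match succeed at that position.
No capturing groups, so `findall` returns the 3 full match strings.

['jn', 'jn', 'jn']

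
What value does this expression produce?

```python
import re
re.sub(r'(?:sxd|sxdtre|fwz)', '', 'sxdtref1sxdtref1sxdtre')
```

'tref1tref1tre'

`|` is ordered: at each position the engine commits to the first alternative that works.
Matches: at [0:3] → 'sxd'; at [8:11] → 'sxd'; at [16:19] → 'sxd'.
Every occurrence is swapped for ''.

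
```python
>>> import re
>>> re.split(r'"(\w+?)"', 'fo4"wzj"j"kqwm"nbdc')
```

['fo4', 'wzj', 'j', 'kqwm', 'nbdc']

Matches to split on: at [3:8] → '"wzj"'; at [9:15] → '"kqwm"'.
Because the pattern has a capturing group, `split` also inserts each captured text between the pieces.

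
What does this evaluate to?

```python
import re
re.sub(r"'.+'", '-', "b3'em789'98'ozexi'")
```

'b3-'

Matches: at [2:18] → "'em789'98'ozexi'".
Each match is replaced by '-'.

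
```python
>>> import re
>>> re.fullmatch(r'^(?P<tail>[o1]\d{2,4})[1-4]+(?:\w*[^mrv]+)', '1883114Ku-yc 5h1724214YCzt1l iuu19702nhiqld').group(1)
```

'18831'

Pattern: anchored at the start of the string; then one of [o1], then 2 to 4 of a digit (captured as 'tail'); then one or more of a character in [1-4]; then zero or more of a word character, then one or more of any character except [mrv] (non-capturing group).
`fullmatch` succeeds only if the pattern covers the string from start to end.
The match spans [0:43] → '1883114Ku-yc 5h1724214YCzt1l iuu19702nhiqld'.
Captured: group 1 = '18831'.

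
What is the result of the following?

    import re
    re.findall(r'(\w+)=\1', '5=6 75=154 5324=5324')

['5324']

The backreference `\1` re-matches whatever the first group consumed, character for character.
Because there's exactly one group, `findall` drops the full match and keeps group 1 from the one hit.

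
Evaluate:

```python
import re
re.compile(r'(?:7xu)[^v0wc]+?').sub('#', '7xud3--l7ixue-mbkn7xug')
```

This matches a literal '7', then the literal 'xu' (non-capturing group); then one or more of any character except [v0wc] (lazy).
The `?` after the quantifier makes it lazy — it takes as little as possible before letting the rest of the pattern try.
Matches: at [0:4] → '7xud'; at [18:22] → '7xug'.
Each match is replaced by '#'.

'#3--l7ixue-mbkn#'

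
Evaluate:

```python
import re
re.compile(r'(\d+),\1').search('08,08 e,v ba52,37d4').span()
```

(0, 5)

After group 1 captures some text, `\1` only succeeds where that same text appears again.
The match spans [0:5] → '08,08'.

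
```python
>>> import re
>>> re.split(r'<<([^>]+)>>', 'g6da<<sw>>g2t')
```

['g6da', 'sw', 'g2t']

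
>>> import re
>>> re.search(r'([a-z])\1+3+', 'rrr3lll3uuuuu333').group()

`\1` is not a pattern — it's the concrete string captured by group 1, re-applied verbatim.
`search` walks the string left to right and returns the first match it finds.
The match spans [0:4] → 'rrr3'.
Captured: group 1 = 'r'.

'rrr3'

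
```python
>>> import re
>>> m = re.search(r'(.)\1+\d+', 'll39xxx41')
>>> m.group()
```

A backreference is literal: `\1` must see the identical characters the first group matched.
The match spans [0:4] → 'll39'.

'll39'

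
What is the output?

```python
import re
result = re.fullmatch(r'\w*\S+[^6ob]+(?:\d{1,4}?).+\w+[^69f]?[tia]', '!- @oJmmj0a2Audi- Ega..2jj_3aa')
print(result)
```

None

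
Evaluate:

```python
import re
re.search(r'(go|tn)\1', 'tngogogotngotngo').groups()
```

('go',)

The match spans [2:6] → 'gogo'.
Captured: group 1 = 'go'.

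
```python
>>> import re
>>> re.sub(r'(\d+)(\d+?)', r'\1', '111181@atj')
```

'11118@atj'

The pattern matches one or more of a digit (captured); then one or more of a digit (lazy) (captured).
Matches: at [0:6] → '111181'.
The replacement refers to a captured group, so each match is rewritten using its own captured text.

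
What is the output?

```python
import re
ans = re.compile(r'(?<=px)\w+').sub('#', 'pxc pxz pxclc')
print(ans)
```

Because the assertion is zero-width, the text it checks is not consumed and won't appear in the result.
Every occurrence is swapped for '#'.

px# px# px#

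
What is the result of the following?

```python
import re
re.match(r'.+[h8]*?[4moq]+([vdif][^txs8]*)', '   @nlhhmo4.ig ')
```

None

With `match`, the pattern is implicitly anchored at the beginning.
Here the pattern fails at index 0, so the call returns None.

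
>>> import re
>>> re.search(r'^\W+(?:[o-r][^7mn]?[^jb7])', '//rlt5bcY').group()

'//rlt'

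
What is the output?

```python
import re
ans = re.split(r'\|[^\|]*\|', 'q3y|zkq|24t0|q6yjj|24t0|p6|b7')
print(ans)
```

['q3y', '24t0', '24t0', 'b7']

`split` removes every match and returns the 4 fragments in between.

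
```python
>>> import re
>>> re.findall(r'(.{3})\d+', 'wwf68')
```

This matches exactly 3 of any character (captured); then one or more of a digit.
Matches: at [0:5] match 'wwf68', group 1 = 'wwf'.
With a single group, `findall` returns only what that group captured — 1 item.

['wwf']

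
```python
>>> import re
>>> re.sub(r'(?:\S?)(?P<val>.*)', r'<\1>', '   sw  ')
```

'<   sw  ><>'

This matches optionally a non-whitespace character (non-capturing group); then zero or more of any character (captured as 'val').
Matches: at [0:7] → '   sw  '; at [7:7] → ''.
`\1` in the replacement pulls in group 1's text for each match.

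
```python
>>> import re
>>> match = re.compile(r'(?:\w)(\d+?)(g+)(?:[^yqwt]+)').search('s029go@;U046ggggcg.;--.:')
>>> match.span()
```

(0, 24)

The pattern matches a word character (non-capturing group); then one or more of a digit (lazy) (captured); then one or more of a literal 'g' (captured); then one or more of any character except [yqwt] (non-capturing group).
`re.search` scans for the first position where the pattern succeeds.
The match spans [0:24] → 's029go@;U046ggggcg.;--.:'.
Captured: group 1 = '029', group 2 = 'g'.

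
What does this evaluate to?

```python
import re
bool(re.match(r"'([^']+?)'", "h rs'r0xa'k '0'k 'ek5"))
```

False

`match` is anchored at position 0; if the pattern doesn't fit there, it returns None.
Here the pattern fails at index 0, so the call returns None, and `bool(None)` is False.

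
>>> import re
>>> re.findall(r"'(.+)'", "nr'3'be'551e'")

["3'be'551e"]

One capturing group, so `findall` returns just the captured substring from the one match — 1 in all.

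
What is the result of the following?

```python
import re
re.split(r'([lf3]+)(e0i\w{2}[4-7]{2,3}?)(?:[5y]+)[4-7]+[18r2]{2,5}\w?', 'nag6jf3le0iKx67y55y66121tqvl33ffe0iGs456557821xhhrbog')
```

['nag6j', 'f3l', 'e0iKx67', 'qv', 'l33ff', 'e0iGs456', 'hhrbog']

The pattern matches one or more of one of [lf3] (captured); then the literal 'e0i', then exactly 2 of a word character, then 2 to 3 of a character in [4-7] (lazy) (captured); then one or more of one of [5y] (non-capturing group); then one or more of a character in [4-7], then 2 to 5 of one of [18r2], then optionally a word character.
Matches to split on: at [5:25] → 'f3le0iKx67y55y66121t'; at [27:47] → 'l33ffe0iGs456557821x'.
The group in the pattern means `split` returns the separators' captures alongside the pieces.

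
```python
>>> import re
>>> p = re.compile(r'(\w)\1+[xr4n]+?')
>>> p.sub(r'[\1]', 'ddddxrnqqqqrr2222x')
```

'[d]rn[q]r[2]'

`\1` is not a pattern — it's the concrete string captured by group 1, re-applied verbatim.
Matches: at [0:5] → 'ddddx'; at [7:12] → 'qqqqr'; at [13:18] → '2222x'.
`\1` in the replacement pulls in group 1's text for each match.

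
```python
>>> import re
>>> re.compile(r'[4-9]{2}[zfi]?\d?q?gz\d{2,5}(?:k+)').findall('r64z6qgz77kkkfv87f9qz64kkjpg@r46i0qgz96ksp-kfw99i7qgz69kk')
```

['64z6qgz77kkk', '46i0qgz96k', '99i7qgz69kk']

The pattern matches exactly 2 of a character in [4-9], then optionally one of [zfi], then optionally a digit; then optionally a literal 'q', then the literal 'gz', then 2 to 5 of a digit; then one or more of a literal 'k' (non-capturing group).
Since nothing is captured, `findall` lists the 3 matched substrings directly.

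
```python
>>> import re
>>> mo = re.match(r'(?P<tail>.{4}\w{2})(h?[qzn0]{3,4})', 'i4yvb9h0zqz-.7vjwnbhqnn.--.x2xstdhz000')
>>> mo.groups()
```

('i4yvb9', 'h0zqz')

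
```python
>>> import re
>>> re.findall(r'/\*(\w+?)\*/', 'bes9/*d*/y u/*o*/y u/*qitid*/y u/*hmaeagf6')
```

['d', 'o', 'qitid']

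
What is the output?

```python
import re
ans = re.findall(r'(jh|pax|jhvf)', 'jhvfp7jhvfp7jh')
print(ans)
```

The regex engine tests alternatives in the order written; an earlier branch that matches wins even if a later one would match more.
Matches: at [0:2] match 'jh', group 1 = 'jh'; at [6:8] match 'jh', group 1 = 'jh'; at [12:14] match 'jh', group 1 = 'jh'.
One capturing group, so `findall` returns just the captured substring from each match — 3 in all.

['jh', 'jh', 'jh']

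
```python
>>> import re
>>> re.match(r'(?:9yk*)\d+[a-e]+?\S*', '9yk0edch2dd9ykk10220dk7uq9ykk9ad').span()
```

This matches the literal '9y', then zero or more of the literal 'k' (non-capturing group); then one or more of a digit, then one or more of a character in [a-e] (lazy), then zero or more of a non-whitespace character.
`re.match` only tries the pattern at the start of the string.
The match spans [0:32] → '9yk0edch2dd9ykk10220dk7uq9ykk9ad'.

(0, 32)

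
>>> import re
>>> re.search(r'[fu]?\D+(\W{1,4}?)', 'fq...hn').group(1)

'.'

This matches optionally one of [fu], then one or more of a non-digit; then 1 to 4 of a non-word character (lazy) (captured).
`search` walks the string left to right and returns the first match it finds.
The match spans [0:5] → 'fq...'.
Captured: group 1 = '.'.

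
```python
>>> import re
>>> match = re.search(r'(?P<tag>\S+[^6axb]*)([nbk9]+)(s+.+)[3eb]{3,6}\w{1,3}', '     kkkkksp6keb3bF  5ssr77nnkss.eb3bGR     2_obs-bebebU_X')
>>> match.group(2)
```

The match spans [5:58] → 'kkkkksp6keb3bF  5ssr77nnkss.eb3bGR     2_obs-bebebU_X'.
Captured: group 1 = 'kkkkksp6keb3bF  5ssr77nn', group 2 = 'k', group 3 = 'ss.eb3bGR     2_obs-be'.

'k'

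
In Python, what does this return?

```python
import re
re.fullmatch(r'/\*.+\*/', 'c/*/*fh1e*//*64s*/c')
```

None

`re.fullmatch` is like wrapping the pattern in `^…$` (in single-line mode).
Here the pattern can't cover the whole string, so the call returns None.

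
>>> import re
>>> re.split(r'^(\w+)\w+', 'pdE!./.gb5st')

['', 'pd', '!./.gb5st']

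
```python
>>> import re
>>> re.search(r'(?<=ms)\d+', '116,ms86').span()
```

Lookahead/lookbehind check context without consuming it, so the matched span excludes the asserted characters.
`search` walks the string left to right and returns the first match it finds.
The match spans [6:8] → '86'.

(6, 8)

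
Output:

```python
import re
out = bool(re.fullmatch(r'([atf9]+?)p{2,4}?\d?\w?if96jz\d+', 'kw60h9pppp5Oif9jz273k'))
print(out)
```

False

`fullmatch` succeeds only if the pattern covers the string from start to end.
Here the pattern can't cover the whole string, so the call returns None, and `bool(None)` is False.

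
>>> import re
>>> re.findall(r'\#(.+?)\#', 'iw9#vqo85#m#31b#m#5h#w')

A `+?`/`*?`/`{m,n}?` starts at its minimum and grows only as far as needed for what follows to match.
`findall` collects group 1 from each match (3 total).

['vqo85', '31b', '5h']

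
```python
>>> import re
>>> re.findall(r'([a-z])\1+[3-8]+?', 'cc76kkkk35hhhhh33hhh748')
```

The backreference `\1` re-matches whatever the first group consumed, character for character.
Matches: at [0:3] match 'cc7', group 1 = 'c'; at [4:9] match 'kkkk3', group 1 = 'k'; at [10:16] match 'hhhhh3', group 1 = 'h'; at [17:21] match 'hhh7', group 1 = 'h'.
One capturing group, so `findall` returns just the captured substring from each match — 4 in all.

['c', 'k', 'h', 'h']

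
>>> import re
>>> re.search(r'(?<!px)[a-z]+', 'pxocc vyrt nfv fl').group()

The negative lookaround is zero-width — it rules out positions where the adjacent text would match, without consuming anything.
The match spans [0:5] → 'pxocc'.

'pxocc'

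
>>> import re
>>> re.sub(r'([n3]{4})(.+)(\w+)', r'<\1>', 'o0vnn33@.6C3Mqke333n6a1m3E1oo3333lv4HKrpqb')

'o0v<nn33>'

This matches exactly 4 of one of [n3] (captured); then one or more of any character (captured); then one or more of a word character (captured).
Matches: at [3:42] → 'nn33@.6C3Mqke333n6a1m3E1oo3333lv4HKrpqb'.
Each match is replaced using the text its own group 1 captured.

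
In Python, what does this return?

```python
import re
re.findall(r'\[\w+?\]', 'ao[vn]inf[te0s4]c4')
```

No capturing groups, so `findall` returns the 2 full match strings.

['[vn]', '[te0s4]']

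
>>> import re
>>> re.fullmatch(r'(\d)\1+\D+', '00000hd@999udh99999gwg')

`\1` is not a pattern — it's the concrete string captured by group 1, re-applied verbatim.
`re.fullmatch` requires the pattern to consume the entire string.
Here there's no way to consume every character, so the call returns None.

None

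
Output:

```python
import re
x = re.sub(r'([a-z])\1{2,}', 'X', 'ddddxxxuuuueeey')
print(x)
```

XXXXy

`\1` is not a pattern — it's the concrete string captured by group 1, re-applied verbatim.
Matches: at [0:4] → 'dddd'; at [4:7] → 'xxx'; at [7:11] → 'uuuu'; at [11:14] → 'eee'.
Each match is replaced by 'X'.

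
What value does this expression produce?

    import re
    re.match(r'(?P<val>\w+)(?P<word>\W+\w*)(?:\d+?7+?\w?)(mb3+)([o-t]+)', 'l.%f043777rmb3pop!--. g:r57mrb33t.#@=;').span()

With `match`, the pattern is implicitly anchored at the beginning.
The match spans [0:17] → 'l.%f043777rmb3pop'.

(0, 17)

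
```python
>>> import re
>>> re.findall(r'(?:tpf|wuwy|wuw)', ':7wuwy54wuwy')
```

['wuwy', 'wuwy']

Alternation isn't longest-match — the leftmost alternative that fits at this position is chosen.
No capturing groups, so `findall` returns the 2 full match strings.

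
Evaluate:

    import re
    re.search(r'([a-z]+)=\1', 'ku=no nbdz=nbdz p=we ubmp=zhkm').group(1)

'nbdz'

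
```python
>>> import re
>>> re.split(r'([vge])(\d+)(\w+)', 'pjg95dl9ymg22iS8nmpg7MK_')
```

Pattern: one of [vge] (captured); then one or more of a digit (captured); then one or more of a word character (captured).
Matches to split on: at [2:24] → 'g95dl9ymg22iS8nmpg7MK_'.
Because the pattern has a capturing group, `split` also inserts each captured text between the pieces.

['pj', 'g', '95', 'dl9ymg22iS8nmpg7MK_', '']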